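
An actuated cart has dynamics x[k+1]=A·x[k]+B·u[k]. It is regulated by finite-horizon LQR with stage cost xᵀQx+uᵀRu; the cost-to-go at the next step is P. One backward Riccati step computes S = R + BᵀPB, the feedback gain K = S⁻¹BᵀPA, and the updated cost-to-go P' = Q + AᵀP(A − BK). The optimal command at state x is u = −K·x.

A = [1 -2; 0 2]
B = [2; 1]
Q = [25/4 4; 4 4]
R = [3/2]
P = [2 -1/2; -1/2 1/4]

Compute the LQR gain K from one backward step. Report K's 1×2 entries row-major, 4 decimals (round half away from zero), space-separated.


BᵀP = [3.5000 -0.7500]
S = R + BᵀPB = [3/2] + [6.2500] = [7.7500]
BᵀPA = [3.5000 -8.5000]
K = S⁻¹·BᵀPA = [0.4516 -1.0968]
A−BK = [0.0968 0.1935; -0.4516 3.0968]
AᵀP(A−BK) = [0.4194 -1.1613; -1.1613 3.6774]
P' = Q + AᵀP(A−BK) = [6.6694 2.8387; 2.8387 7.6774]
tr(P') = 14.3468

0.4516 -1.0968


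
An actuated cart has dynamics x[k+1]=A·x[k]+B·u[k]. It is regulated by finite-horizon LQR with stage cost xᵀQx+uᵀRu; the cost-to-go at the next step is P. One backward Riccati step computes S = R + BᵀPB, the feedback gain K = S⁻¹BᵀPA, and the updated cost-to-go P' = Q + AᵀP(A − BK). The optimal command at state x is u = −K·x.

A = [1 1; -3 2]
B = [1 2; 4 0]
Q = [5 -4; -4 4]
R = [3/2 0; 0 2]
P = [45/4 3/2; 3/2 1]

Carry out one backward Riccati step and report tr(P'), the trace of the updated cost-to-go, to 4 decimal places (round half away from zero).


BᵀP = [17.2500 5.5000; 22.5000 3.0000]
S = R + BᵀPB = [3/2 0; 0 2] + [39.2500 34.5000; 34.5000 45.0000] = [40.7500 34.5000; 34.5000 47.0000]
BᵀPA = [0.7500 28.2500; 13.5000 28.5000]
K = S⁻¹·BᵀPA = [-0.5938 0.4752; 0.7231 0.2576]
A−BK = [0.1476 0.0097; -0.6248 0.0993]
AᵀP(A−BK) = [1.9334 -0.0838; -0.0838 0.4852]
P' = Q + AᵀP(A−BK) = [6.9334 -4.0838; -4.0838 4.4852]
tr(P') = 11.4186

11.4186


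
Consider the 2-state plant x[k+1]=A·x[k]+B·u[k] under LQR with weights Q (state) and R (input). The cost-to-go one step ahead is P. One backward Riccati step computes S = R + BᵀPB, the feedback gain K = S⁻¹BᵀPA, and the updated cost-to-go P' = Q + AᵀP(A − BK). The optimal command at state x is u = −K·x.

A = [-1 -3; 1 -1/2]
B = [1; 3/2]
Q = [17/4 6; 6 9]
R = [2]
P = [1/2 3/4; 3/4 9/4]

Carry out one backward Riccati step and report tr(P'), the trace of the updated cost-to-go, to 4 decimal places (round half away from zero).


BᵀP = [1.6250 4.1250]
S = R + BᵀPB = [2] + [7.8125] = [9.8125]
BᵀPA = [2.5000 -6.9375]
K = S⁻¹·BᵀPA = [0.2548 -0.7070]
A−BK = [-1.2548 -2.2930; 0.6178 0.5605]
AᵀP(A−BK) = [0.6131 0.2675; 0.2675 2.4076]
P' = Q + AᵀP(A−BK) = [4.8631 6.2675; 6.2675 11.4076]
tr(P') = 16.2707

16.2707


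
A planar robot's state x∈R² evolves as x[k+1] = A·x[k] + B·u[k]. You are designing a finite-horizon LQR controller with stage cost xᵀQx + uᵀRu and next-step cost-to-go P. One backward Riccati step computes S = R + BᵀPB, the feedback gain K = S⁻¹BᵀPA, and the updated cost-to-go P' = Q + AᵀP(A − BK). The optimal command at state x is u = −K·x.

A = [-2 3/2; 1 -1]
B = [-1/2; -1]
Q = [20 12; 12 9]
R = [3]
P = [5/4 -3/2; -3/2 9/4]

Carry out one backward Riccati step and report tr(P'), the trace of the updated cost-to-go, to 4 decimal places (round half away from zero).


47.2654

BᵀP = [0.8750 -1.5000]
S = R + BᵀPB = [3] + [1.0625] = [4.0625]
BᵀPA = [-3.2500 2.8125]
K = S⁻¹·BᵀPA = [-0.8000 0.6923]
A−BK = [-2.4000 1.8462; 0.2000 -0.3077]
AᵀP(A−BK) = [10.6500 -9.0000; -9.0000 7.6154]
P' = Q + AᵀP(A−BK) = [30.6500 3.0000; 3.0000 16.6154]
tr(P') = 47.2654


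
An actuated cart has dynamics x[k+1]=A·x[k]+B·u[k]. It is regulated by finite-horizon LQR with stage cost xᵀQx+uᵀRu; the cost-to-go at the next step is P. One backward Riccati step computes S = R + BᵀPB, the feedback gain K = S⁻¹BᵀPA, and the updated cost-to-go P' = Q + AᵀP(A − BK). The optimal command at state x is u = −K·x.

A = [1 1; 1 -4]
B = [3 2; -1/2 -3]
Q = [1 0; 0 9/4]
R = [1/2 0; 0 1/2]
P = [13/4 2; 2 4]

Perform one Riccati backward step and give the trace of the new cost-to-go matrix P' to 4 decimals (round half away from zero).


4.7326

BᵀP = [8.7500 4.0000; 0.5000 -8.0000]
S = R + BᵀPB = [1/2 0; 0 1/2] + [24.2500 5.5000; 5.5000 25.0000] = [24.7500 5.5000; 5.5000 25.5000]
BᵀPA = [12.7500 -7.2500; -7.5000 32.5000]
K = S⁻¹·BᵀPA = [0.6097 -0.6052; -0.4256 1.4050]
A−BK = [0.0221 0.0054; 0.0280 -0.0875]
AᵀP(A−BK) = [0.2836 -0.4965; -0.4965 1.1990]
P' = Q + AᵀP(A−BK) = [1.2836 -0.4965; -0.4965 3.4490]
tr(P') = 4.7326


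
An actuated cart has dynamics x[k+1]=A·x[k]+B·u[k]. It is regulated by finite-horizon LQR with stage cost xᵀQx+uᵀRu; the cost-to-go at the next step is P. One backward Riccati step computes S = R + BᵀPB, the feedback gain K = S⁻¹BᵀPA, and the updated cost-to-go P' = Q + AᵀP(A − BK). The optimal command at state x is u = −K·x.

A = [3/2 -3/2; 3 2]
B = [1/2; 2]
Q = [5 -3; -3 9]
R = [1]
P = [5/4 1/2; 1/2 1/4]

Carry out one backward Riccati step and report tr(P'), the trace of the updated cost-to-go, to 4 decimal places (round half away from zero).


17.4764

BᵀP = [1.6250 0.7500]
S = R + BᵀPB = [1] + [2.3125] = [3.3125]
BᵀPA = [4.6875 -0.9375]
K = S⁻¹·BᵀPA = [1.4151 -0.2830]
A−BK = [0.7925 -1.3585; 0.1698 2.5660]
AᵀP(A−BK) = [2.9292 -0.7358; -0.7358 0.5472]
P' = Q + AᵀP(A−BK) = [7.9292 -3.7358; -3.7358 9.5472]
tr(P') = 17.4764


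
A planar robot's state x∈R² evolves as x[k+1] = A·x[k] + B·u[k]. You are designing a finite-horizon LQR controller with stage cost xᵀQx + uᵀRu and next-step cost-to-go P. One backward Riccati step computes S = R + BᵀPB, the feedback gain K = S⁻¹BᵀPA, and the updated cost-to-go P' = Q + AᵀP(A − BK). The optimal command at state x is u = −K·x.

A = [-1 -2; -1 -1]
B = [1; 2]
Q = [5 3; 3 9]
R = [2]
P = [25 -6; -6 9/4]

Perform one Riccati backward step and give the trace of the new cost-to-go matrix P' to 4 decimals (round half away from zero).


BᵀP = [13.0000 -1.5000]
S = R + BᵀPB = [2] + [10.0000] = [12.0000]
BᵀPA = [-11.5000 -24.5000]
K = S⁻¹·BᵀPA = [-0.9583 -2.0417]
A−BK = [-0.0417 0.0417; 0.9167 3.0833]
AᵀP(A−BK) = [4.2292 10.7708; 10.7708 28.2292]
P' = Q + AᵀP(A−BK) = [9.2292 13.7708; 13.7708 37.2292]
tr(P') = 46.4583

46.4583


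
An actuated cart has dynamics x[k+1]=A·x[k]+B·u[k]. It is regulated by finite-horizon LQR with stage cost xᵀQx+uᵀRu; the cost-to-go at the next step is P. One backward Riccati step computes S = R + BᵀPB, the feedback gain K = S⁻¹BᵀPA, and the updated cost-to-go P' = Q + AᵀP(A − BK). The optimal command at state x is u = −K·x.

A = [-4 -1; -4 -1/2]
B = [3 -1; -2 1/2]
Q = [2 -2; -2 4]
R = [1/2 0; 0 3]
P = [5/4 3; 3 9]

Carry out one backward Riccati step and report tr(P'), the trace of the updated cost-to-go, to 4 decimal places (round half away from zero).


BᵀP = [-2.2500 -9.0000; 0.2500 1.5000]
S = R + BᵀPB = [1/2 0; 0 3] + [11.2500 -2.2500; -2.2500 0.5000] = [11.7500 -2.2500; -2.2500 3.5000]
BᵀPA = [45.0000 6.7500; -7.0000 -1.0000]
K = S⁻¹·BᵀPA = [3.9307 0.5927; 0.5269 0.0953]
A−BK = [-15.2652 -2.6828; 3.5979 0.6378]
AᵀP(A−BK) = [86.8076 14.9948; 14.9948 2.5945]
P' = Q + AᵀP(A−BK) = [88.8076 12.9948; 12.9948 6.5945]
tr(P') = 95.4021

95.4021


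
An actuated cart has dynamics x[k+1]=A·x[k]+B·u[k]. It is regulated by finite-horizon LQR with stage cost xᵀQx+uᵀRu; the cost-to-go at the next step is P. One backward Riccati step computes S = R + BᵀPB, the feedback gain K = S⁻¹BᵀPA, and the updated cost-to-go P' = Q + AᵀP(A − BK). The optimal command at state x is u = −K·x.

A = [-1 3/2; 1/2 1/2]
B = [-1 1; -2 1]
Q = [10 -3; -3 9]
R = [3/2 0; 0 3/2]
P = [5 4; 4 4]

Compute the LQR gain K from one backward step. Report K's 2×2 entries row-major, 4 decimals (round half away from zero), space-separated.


BᵀP = [-13.0000 -12.0000; 9.0000 8.0000]
S = R + BᵀPB = [3/2 0; 0 3/2] + [37.0000 -25.0000; -25.0000 17.0000] = [38.5000 -25.0000; -25.0000 18.5000]
BᵀPA = [7.0000 -25.5000; -5.0000 17.5000]
K = S⁻¹·BᵀPA = [0.0516 -0.3926; -0.2006 0.4155]
A−BK = [-0.7479 0.6920; 0.8037 -0.7006]
AᵀP(A−BK) = [0.6361 -0.6748; -0.6748 0.9692]
P' = Q + AᵀP(A−BK) = [10.6361 -3.6748; -3.6748 9.9692]
tr(P') = 20.6053

0.0516 -0.3926 -0.2006 0.4155


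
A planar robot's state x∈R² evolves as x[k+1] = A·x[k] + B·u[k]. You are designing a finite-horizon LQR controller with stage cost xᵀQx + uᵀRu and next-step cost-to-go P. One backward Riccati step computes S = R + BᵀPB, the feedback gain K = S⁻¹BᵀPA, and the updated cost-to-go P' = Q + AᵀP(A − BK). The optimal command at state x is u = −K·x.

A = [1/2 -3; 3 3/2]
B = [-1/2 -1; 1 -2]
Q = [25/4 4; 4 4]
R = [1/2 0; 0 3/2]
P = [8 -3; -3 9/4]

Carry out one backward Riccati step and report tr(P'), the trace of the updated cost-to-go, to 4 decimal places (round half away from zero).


19.8550

BᵀP = [-7.0000 3.7500; -2.0000 -1.5000]
S = R + BᵀPB = [1/2 0; 0 3/2] + [7.2500 -0.5000; -0.5000 5.0000] = [7.7500 -0.5000; -0.5000 6.5000]
BᵀPA = [7.7500 26.6250; -5.5000 3.7500]
K = S⁻¹·BᵀPA = [0.9501 3.4900; -0.7731 0.8454]
A−BK = [0.2020 -0.4096; 0.5037 -0.2993]
AᵀP(A−BK) = [1.6347 0.4769; 0.4769 7.9704]
P' = Q + AᵀP(A−BK) = [7.8847 4.4769; 4.4769 11.9704]
tr(P') = 19.8550


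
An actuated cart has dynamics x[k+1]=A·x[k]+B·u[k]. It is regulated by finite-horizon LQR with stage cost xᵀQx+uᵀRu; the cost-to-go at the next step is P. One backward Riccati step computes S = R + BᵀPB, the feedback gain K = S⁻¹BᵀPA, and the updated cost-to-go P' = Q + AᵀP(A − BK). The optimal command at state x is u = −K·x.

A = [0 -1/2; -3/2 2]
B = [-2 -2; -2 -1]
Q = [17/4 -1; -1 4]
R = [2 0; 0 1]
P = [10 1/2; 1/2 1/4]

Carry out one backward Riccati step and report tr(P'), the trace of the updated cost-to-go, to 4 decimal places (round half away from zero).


9.7749

BᵀP = [-21.0000 -1.5000; -20.5000 -1.2500]
S = R + BᵀPB = [2 0; 0 1] + [45.0000 43.5000; 43.5000 42.2500] = [47.0000 43.5000; 43.5000 43.2500]
BᵀPA = [2.2500 7.5000; 1.8750 7.7500]
K = S⁻¹·BᵀPA = [0.1121 -0.0907; -0.0694 0.2705]
A−BK = [0.0854 -0.1406; -1.3452 2.0890]
AᵀP(A−BK) = [0.4404 -0.6779; -0.6779 1.0845]
P' = Q + AᵀP(A−BK) = [4.6904 -1.6779; -1.6779 5.0845]
tr(P') = 9.7749


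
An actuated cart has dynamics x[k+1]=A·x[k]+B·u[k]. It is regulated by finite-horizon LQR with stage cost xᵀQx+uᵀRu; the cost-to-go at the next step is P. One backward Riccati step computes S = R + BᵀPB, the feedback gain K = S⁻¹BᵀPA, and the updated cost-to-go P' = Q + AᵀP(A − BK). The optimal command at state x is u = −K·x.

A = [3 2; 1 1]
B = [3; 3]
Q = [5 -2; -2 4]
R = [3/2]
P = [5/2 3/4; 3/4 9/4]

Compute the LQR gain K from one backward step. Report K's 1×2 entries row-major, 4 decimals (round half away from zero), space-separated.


0.6623 0.4935

BᵀP = [9.7500 9.0000]
S = R + BᵀPB = [3/2] + [56.2500] = [57.7500]
BᵀPA = [38.2500 28.5000]
K = S⁻¹·BᵀPA = [0.6623 0.4935]
A−BK = [1.0130 0.5195; -0.9870 -0.4805]
AᵀP(A−BK) = [3.9156 2.1234; 2.1234 1.1851]
P' = Q + AᵀP(A−BK) = [8.9156 0.1234; 0.1234 5.1851]
tr(P') = 14.1006


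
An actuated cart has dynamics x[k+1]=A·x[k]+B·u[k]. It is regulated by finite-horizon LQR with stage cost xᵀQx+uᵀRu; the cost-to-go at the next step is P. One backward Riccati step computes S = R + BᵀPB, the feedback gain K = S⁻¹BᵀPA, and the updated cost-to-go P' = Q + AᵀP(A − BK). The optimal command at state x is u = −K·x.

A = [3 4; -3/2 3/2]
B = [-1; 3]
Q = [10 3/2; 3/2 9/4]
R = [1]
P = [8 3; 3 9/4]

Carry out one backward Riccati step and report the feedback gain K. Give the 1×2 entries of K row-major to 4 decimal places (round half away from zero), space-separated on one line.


BᵀP = [1.0000 3.7500]
S = R + BᵀPB = [1] + [10.2500] = [11.2500]
BᵀPA = [-2.6250 9.6250]
K = S⁻¹·BᵀPA = [-0.2333 0.8556]
A−BK = [2.7667 4.8556; -0.8000 -1.0667]
AᵀP(A−BK) = [49.4500 88.6833; 88.6833 160.8278]
P' = Q + AᵀP(A−BK) = [59.4500 90.1833; 90.1833 163.0778]
tr(P') = 222.5278

-0.2333 0.8556


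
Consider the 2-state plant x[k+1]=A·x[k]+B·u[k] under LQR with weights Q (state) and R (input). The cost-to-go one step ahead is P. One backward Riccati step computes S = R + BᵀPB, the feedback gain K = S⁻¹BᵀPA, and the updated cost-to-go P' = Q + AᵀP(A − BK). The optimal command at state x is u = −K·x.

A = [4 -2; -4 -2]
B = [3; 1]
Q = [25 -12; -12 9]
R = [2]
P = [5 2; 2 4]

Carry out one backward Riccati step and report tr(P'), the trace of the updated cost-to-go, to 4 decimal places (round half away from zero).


107.2698

BᵀP = [17.0000 10.0000]
S = R + BᵀPB = [2] + [61.0000] = [63.0000]
BᵀPA = [28.0000 -54.0000]
K = S⁻¹·BᵀPA = [0.4444 -0.8571]
A−BK = [2.6667 0.5714; -4.4444 -1.1429]
AᵀP(A−BK) = [67.5556 16.0000; 16.0000 5.7143]
P' = Q + AᵀP(A−BK) = [92.5556 4.0000; 4.0000 14.7143]
tr(P') = 107.2698


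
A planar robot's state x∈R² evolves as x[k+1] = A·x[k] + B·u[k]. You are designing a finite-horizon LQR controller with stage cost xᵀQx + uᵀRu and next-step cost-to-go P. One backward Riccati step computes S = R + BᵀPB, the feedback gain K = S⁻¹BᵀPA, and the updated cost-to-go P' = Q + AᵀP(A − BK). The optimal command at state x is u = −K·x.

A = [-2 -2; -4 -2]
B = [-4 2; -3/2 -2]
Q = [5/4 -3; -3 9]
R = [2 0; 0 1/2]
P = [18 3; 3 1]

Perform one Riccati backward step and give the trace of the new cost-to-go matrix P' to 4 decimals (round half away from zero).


BᵀP = [-76.5000 -13.5000; 30.0000 4.0000]
S = R + BᵀPB = [2 0; 0 1/2] + [326.2500 -126.0000; -126.0000 52.0000] = [328.2500 -126.0000; -126.0000 52.5000]
BᵀPA = [207.0000 180.0000; -76.0000 -68.0000]
K = S⁻¹·BᵀPA = [0.9516 0.6499; 0.8363 0.2645]
A−BK = [0.1339 0.0706; -0.8999 -0.4961]
AᵀP(A−BK) = [2.5705 1.5743; 1.5743 1.0054]
P' = Q + AᵀP(A−BK) = [3.8205 -1.4257; -1.4257 10.0054]
tr(P') = 13.8259

13.8259


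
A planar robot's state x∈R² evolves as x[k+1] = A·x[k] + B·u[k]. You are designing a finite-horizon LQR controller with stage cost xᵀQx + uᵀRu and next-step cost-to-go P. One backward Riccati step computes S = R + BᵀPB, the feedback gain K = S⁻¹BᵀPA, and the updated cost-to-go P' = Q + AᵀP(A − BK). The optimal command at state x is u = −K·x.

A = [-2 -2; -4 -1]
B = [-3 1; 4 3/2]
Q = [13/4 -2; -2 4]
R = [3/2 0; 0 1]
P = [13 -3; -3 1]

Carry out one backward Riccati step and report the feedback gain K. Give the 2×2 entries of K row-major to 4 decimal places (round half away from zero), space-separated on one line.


0.0317 0.3110 -1.3795 -0.7868

BᵀP = [-51.0000 13.0000; 8.5000 -1.5000]
S = R + BᵀPB = [3/2 0; 0 1] + [205.0000 -31.5000; -31.5000 6.2500] = [206.5000 -31.5000; -31.5000 7.2500]
BᵀPA = [50.0000 89.0000; -11.0000 -15.5000]
K = S⁻¹·BᵀPA = [0.0317 0.3110; -1.3795 -0.7868]
A−BK = [-0.5254 -0.2803; -2.0574 -1.0636]
AᵀP(A−BK) = [3.2404 1.7965; 1.7965 1.1280]
P' = Q + AᵀP(A−BK) = [6.4904 -0.2035; -0.2035 5.1280]
tr(P') = 11.6184


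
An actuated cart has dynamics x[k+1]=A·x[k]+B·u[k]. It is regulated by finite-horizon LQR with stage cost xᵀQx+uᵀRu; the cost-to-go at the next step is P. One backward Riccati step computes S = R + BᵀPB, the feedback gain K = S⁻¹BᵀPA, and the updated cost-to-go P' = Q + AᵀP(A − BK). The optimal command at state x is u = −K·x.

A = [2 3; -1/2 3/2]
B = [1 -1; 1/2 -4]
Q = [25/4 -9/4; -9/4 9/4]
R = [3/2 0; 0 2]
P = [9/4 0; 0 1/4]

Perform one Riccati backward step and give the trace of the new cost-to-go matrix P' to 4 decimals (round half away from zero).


18.8028

BᵀP = [2.2500 0.1250; -2.2500 -1.0000]
S = R + BᵀPB = [3/2 0; 0 2] + [2.3125 -2.7500; -2.7500 6.2500] = [3.8125 -2.7500; -2.7500 8.2500]
BᵀPA = [4.4375 6.9375; -4.0000 -8.2500]
K = S⁻¹·BᵀPA = [1.0719 1.4460; -0.1275 -0.5180]
A−BK = [0.8005 1.0360; -1.5461 -1.2950]
AᵀP(A−BK) = [3.7956 4.8237; 4.8237 6.5072]
P' = Q + AᵀP(A−BK) = [10.0456 2.5737; 2.5737 8.7572]
tr(P') = 18.8028


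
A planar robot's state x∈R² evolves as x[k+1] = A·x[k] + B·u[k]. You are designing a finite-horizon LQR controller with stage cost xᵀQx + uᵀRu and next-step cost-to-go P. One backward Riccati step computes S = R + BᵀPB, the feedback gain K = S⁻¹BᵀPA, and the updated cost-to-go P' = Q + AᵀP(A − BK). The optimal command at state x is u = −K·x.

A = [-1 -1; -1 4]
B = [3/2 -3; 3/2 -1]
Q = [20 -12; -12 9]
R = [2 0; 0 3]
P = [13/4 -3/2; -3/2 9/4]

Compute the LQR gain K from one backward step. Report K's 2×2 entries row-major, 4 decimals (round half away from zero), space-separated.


BᵀP = [2.6250 1.1250; -8.2500 2.2500]
S = R + BᵀPB = [2 0; 0 3] + [5.6250 -9.0000; -9.0000 22.5000] = [7.6250 -9.0000; -9.0000 25.5000]
BᵀPA = [-3.7500 1.8750; 6.0000 17.2500]
K = S⁻¹·BᵀPA = [-0.3669 1.7901; 0.1058 1.3083]
A−BK = [-0.1322 0.2397; -0.3438 2.6231]
AᵀP(A−BK) = [0.4893 -2.3868; -2.3868 25.3260]
P' = Q + AᵀP(A−BK) = [20.4893 -14.3868; -14.3868 34.3260]
tr(P') = 54.8153

-0.3669 1.7901 0.1058 1.3083


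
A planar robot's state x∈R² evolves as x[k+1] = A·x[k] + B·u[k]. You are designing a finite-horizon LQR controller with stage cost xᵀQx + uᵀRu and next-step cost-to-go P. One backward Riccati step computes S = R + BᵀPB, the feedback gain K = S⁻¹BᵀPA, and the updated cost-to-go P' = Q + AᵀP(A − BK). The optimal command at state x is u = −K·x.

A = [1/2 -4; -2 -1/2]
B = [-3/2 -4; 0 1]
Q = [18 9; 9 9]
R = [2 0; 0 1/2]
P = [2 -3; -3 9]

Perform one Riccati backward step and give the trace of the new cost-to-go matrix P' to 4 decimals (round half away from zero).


38.5197

BᵀP = [-3.0000 4.5000; -11.0000 21.0000]
S = R + BᵀPB = [2 0; 0 1/2] + [4.5000 16.5000; 16.5000 65.0000] = [6.5000 16.5000; 16.5000 65.5000]
BᵀPA = [-10.5000 9.7500; -47.5000 33.5000]
K = S⁻¹·BᵀPA = [0.6254 0.5594; -0.8827 0.3705]
A−BK = [-2.0928 -1.6787; -1.1173 -0.8705]
AᵀP(A−BK) = [7.1368 5.2239; 5.2239 4.3829]
P' = Q + AᵀP(A−BK) = [25.1368 14.2239; 14.2239 13.3829]
tr(P') = 38.5197


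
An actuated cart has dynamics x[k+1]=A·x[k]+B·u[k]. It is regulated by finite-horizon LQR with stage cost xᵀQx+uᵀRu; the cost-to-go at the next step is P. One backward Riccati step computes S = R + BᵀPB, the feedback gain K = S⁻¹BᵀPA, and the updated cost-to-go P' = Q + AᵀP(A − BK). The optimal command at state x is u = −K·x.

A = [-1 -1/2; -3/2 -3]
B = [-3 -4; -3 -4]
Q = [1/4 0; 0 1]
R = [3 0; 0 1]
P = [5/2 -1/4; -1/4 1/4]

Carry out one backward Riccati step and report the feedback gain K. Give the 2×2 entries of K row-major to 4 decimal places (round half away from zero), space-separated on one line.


BᵀP = [-6.7500 0.0000; -9.0000 0.0000]
S = R + BᵀPB = [3 0; 0 1] + [20.2500 27.0000; 27.0000 36.0000] = [23.2500 27.0000; 27.0000 37.0000]
BᵀPA = [6.7500 3.3750; 9.0000 4.5000]
K = S⁻¹·BᵀPA = [0.0514 0.0257; 0.2057 0.1029]
A−BK = [-0.0229 -0.0114; -0.5229 -2.5114]
AᵀP(A−BK) = [0.1139 0.3382; 0.3382 1.5754]
P' = Q + AᵀP(A−BK) = [0.3639 0.3382; 0.3382 2.5754]
tr(P') = 2.9393

0.0514 0.0257 0.2057 0.1029


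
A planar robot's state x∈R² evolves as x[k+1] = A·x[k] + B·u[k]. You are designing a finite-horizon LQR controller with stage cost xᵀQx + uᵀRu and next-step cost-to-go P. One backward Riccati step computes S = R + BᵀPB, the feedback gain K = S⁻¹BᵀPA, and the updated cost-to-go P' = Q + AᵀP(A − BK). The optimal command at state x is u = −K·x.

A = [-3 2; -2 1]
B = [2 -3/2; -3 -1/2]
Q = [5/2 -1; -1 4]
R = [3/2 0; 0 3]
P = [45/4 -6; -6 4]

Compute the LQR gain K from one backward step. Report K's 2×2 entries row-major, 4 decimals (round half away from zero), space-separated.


BᵀP = [40.5000 -24.0000; -13.8750 7.0000]
S = R + BᵀPB = [3/2 0; 0 3] + [153.0000 -48.7500; -48.7500 17.3125] = [154.5000 -48.7500; -48.7500 20.3125]
BᵀPA = [-73.5000 57.0000; 27.6250 -20.7500]
K = S⁻¹·BᵀPA = [-0.1920 0.1920; 0.8992 -0.5607]
A−BK = [-1.2672 0.7749; -2.1264 1.2956]
AᵀP(A−BK) = [6.2976 -3.8976; -3.8976 2.4207]
P' = Q + AᵀP(A−BK) = [8.7976 -4.8976; -4.8976 6.4207]
tr(P') = 15.2183

-0.1920 0.1920 0.8992 -0.5607


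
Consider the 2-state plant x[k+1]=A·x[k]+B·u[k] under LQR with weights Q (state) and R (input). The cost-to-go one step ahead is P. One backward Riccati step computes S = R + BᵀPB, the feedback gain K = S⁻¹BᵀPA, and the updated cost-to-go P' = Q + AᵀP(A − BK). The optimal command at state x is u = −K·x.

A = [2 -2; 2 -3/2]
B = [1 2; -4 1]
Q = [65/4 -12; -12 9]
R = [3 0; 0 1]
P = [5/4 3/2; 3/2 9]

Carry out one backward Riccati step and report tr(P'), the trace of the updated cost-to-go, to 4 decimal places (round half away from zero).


BᵀP = [-4.7500 -34.5000; 4.0000 12.0000]
S = R + BᵀPB = [3 0; 0 1] + [133.2500 -44.0000; -44.0000 20.0000] = [136.2500 -44.0000; -44.0000 21.0000]
BᵀPA = [-78.5000 61.2500; 32.0000 -26.0000]
K = S⁻¹·BᵀPA = [-0.2599 0.1537; 0.9792 -0.9160]
A−BK = [0.3015 -0.3218; -0.0189 0.0309]
AᵀP(A−BK) = [1.2613 -1.1202; -1.1202 1.0181]
P' = Q + AᵀP(A−BK) = [17.5113 -13.1202; -13.1202 10.0181]
tr(P') = 27.5294

27.5294


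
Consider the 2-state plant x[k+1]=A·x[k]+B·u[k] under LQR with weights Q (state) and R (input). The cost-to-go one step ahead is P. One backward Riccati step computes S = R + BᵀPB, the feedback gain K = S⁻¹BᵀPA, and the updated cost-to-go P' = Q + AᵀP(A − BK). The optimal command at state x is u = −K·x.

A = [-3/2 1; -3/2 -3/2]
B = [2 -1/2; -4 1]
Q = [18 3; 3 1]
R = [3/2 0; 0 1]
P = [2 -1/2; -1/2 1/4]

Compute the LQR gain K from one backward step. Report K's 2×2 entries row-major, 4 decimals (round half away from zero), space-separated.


BᵀP = [6.0000 -2.0000; -1.5000 0.5000]
S = R + BᵀPB = [3/2 0; 0 1] + [20.0000 -5.0000; -5.0000 1.2500] = [21.5000 -5.0000; -5.0000 2.2500]
BᵀPA = [-6.0000 9.0000; 1.5000 -2.2500]
K = S⁻¹·BᵀPA = [-0.2567 0.3850; 0.0963 -0.1444]
A−BK = [-0.9385 0.1578; -2.6230 0.1845]
AᵀP(A−BK) = [1.1280 -0.2858; -0.2858 0.2724]
P' = Q + AᵀP(A−BK) = [19.1280 2.7142; 2.7142 1.2724]
tr(P') = 20.4004

-0.2567 0.3850 0.0963 -0.1444


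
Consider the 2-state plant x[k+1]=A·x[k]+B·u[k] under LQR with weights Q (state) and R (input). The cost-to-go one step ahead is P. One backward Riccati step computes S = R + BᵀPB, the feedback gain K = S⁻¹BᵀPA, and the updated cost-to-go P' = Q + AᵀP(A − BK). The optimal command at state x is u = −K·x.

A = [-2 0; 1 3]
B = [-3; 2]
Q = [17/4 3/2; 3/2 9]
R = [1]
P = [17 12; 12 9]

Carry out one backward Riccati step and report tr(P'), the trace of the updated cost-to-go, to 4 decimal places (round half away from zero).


BᵀP = [-27.0000 -18.0000]
S = R + BᵀPB = [1] + [45.0000] = [46.0000]
BᵀPA = [36.0000 -54.0000]
K = S⁻¹·BᵀPA = [0.7826 -1.1739]
A−BK = [0.3478 -3.5217; -0.5652 5.3478]
AᵀP(A−BK) = [0.8261 -2.7391; -2.7391 17.6087]
P' = Q + AᵀP(A−BK) = [5.0761 -1.2391; -1.2391 26.6087]
tr(P') = 31.6848

31.6848


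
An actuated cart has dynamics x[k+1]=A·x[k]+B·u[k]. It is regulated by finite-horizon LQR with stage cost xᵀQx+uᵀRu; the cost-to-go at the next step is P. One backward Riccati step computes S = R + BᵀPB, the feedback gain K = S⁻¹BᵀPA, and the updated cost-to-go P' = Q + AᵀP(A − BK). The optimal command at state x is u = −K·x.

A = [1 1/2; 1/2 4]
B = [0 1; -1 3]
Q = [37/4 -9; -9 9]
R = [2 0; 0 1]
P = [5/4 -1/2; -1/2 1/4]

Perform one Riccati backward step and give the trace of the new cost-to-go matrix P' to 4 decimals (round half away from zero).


20.6321

BᵀP = [0.5000 -0.2500; -0.2500 0.2500]
S = R + BᵀPB = [2 0; 0 1] + [0.2500 -0.2500; -0.2500 0.5000] = [2.2500 -0.2500; -0.2500 1.5000]
BᵀPA = [0.3750 -0.7500; -0.1250 0.8750]
K = S⁻¹·BᵀPA = [0.1604 -0.2736; -0.0566 0.5377]
A−BK = [1.0566 -0.0377; 0.8302 2.1132]
AᵀP(A−BK) = [0.7453 -0.8302; -0.8302 1.6368]
P' = Q + AᵀP(A−BK) = [9.9953 -9.8302; -9.8302 10.6368]
tr(P') = 20.6321


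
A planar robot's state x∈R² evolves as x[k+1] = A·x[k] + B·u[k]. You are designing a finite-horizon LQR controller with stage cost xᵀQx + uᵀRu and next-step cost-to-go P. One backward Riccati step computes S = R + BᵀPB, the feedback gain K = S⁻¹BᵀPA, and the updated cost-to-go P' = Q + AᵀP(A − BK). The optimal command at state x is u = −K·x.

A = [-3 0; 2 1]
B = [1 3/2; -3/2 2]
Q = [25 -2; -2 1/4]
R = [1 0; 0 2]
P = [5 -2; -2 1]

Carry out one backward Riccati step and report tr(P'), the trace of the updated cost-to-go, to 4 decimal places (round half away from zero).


BᵀP = [8.0000 -3.5000; 3.5000 -1.0000]
S = R + BᵀPB = [1 0; 0 2] + [13.2500 5.0000; 5.0000 3.2500] = [14.2500 5.0000; 5.0000 5.2500]
BᵀPA = [-31.0000 -3.5000; -12.5000 -1.0000]
K = S⁻¹·BᵀPA = [-2.0125 -0.2685; -0.4642 0.0652]
A−BK = [-0.2911 0.1706; -0.0903 0.4668]
AᵀP(A−BK) = [4.8080 0.4918; 0.4918 0.1255]
P' = Q + AᵀP(A−BK) = [29.8080 -1.5082; -1.5082 0.3755]
tr(P') = 30.1835

30.1835


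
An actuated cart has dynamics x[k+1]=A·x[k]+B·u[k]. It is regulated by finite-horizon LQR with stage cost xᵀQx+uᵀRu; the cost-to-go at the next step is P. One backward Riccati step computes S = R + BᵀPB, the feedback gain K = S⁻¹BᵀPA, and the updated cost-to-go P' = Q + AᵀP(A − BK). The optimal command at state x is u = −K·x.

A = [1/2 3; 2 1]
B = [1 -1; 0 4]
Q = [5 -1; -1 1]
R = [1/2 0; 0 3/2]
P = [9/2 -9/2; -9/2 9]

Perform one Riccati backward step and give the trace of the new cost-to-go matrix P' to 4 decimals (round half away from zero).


10.8684

BᵀP = [4.5000 -4.5000; -22.5000 40.5000]
S = R + BᵀPB = [1/2 0; 0 3/2] + [4.5000 -22.5000; -22.5000 184.5000] = [5.0000 -22.5000; -22.5000 186.0000]
BᵀPA = [-6.7500 9.0000; 69.7500 -27.0000]
K = S⁻¹·BᵀPA = [0.7407 2.5168; 0.4646 0.1593]
A−BK = [0.2239 0.6425; 0.1416 0.3628]
AᵀP(A−BK) = [0.7188 1.3779; 1.3779 4.1496]
P' = Q + AᵀP(A−BK) = [5.7188 0.3779; 0.3779 5.1496]
tr(P') = 10.8684


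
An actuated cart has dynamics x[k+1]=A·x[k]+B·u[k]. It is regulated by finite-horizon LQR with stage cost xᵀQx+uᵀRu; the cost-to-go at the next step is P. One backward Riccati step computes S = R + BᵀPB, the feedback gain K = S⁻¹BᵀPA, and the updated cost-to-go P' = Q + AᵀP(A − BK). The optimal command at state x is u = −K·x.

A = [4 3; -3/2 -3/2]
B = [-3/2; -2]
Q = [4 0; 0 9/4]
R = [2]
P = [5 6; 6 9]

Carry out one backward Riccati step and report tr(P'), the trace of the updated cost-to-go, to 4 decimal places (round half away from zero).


25.4538

BᵀP = [-19.5000 -27.0000]
S = R + BᵀPB = [2] + [83.2500] = [85.2500]
BᵀPA = [-37.5000 -18.0000]
K = S⁻¹·BᵀPA = [-0.4399 -0.2111]
A−BK = [3.3402 2.6833; -2.3798 -1.9223]
AᵀP(A−BK) = [11.7544 9.3321; 9.3321 7.4494]
P' = Q + AᵀP(A−BK) = [15.7544 9.3321; 9.3321 9.6994]
tr(P') = 25.4538


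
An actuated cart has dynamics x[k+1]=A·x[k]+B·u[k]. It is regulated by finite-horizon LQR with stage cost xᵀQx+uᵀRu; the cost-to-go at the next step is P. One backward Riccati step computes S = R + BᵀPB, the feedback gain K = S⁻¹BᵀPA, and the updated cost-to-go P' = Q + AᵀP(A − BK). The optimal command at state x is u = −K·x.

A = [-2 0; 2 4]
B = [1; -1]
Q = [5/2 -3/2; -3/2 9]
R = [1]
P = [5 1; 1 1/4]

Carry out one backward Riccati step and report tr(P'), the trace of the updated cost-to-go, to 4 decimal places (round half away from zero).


BᵀP = [4.0000 0.7500]
S = R + BᵀPB = [1] + [3.2500] = [4.2500]
BᵀPA = [-6.5000 3.0000]
K = S⁻¹·BᵀPA = [-1.5294 0.7059]
A−BK = [-0.4706 -0.7059; 0.4706 4.7059]
AᵀP(A−BK) = [3.0588 -1.4118; -1.4118 1.8824]
P' = Q + AᵀP(A−BK) = [5.5588 -2.9118; -2.9118 10.8824]
tr(P') = 16.4412

16.4412


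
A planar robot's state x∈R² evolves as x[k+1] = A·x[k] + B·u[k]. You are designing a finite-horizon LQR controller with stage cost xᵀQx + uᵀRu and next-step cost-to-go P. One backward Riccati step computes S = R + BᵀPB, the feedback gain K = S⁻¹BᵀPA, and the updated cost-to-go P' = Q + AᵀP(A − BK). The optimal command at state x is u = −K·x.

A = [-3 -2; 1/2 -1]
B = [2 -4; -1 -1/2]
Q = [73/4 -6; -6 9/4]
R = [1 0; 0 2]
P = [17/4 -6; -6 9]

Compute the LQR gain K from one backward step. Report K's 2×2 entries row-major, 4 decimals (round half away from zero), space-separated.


BᵀP = [14.5000 -21.0000; -14.0000 19.5000]
S = R + BᵀPB = [1 0; 0 2] + [50.0000 -47.5000; -47.5000 46.2500] = [51.0000 -47.5000; -47.5000 48.2500]
BᵀPA = [-54.0000 -8.0000; 51.7500 8.5000]
K = S⁻¹·BᵀPA = [-0.7207 0.0868; 0.3631 0.2616]
A−BK = [-0.1064 -1.1271; -0.0391 -0.7824]
AᵀP(A−BK) = [0.7949 0.1485; 0.1485 0.4707]
P' = Q + AᵀP(A−BK) = [19.0449 -5.8515; -5.8515 2.7207]
tr(P') = 21.7656

-0.7207 0.0868 0.3631 0.2616


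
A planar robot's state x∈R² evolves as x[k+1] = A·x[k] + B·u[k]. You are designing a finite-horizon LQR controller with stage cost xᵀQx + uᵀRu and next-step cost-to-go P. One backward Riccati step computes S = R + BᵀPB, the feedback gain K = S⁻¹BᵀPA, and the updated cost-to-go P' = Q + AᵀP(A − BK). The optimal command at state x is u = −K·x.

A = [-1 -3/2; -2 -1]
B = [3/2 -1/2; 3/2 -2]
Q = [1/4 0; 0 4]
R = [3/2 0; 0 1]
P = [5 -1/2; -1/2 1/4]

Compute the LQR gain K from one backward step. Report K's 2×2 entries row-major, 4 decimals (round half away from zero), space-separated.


BᵀP = [6.7500 -0.3750; -1.5000 -0.2500]
S = R + BᵀPB = [3/2 0; 0 1] + [9.5625 -2.6250; -2.6250 1.2500] = [11.0625 -2.6250; -2.6250 2.2500]
BᵀPA = [-6.0000 -9.7500; 2.0000 2.5000]
K = S⁻¹·BᵀPA = [-0.4583 -0.8542; 0.3542 0.1146]
A−BK = [-0.1354 -0.1615; -0.6042 0.5104]
AᵀP(A−BK) = [0.5417 0.6458; 0.6458 1.3854]
P' = Q + AᵀP(A−BK) = [0.7917 0.6458; 0.6458 5.3854]
tr(P') = 6.1771

-0.4583 -0.8542 0.3542 0.1146


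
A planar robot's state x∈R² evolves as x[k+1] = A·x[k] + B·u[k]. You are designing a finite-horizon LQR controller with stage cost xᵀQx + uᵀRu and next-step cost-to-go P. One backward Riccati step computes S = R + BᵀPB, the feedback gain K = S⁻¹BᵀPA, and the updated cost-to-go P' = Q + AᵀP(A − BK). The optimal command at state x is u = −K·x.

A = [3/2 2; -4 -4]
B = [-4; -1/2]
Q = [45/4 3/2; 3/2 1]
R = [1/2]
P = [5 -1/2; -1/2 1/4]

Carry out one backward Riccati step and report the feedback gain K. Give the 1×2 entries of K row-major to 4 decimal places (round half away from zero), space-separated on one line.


BᵀP = [-19.7500 1.8750]
S = R + BᵀPB = [1/2] + [78.0625] = [78.5625]
BᵀPA = [-37.1250 -47.0000]
K = S⁻¹·BᵀPA = [-0.4726 -0.5982]
A−BK = [-0.3902 -0.3930; -4.2363 -4.2991]
AᵀP(A−BK) = [3.7064 3.7900; 3.7900 3.8823]
P' = Q + AᵀP(A−BK) = [14.9564 5.2900; 5.2900 4.8823]
tr(P') = 19.8387

-0.4726 -0.5982


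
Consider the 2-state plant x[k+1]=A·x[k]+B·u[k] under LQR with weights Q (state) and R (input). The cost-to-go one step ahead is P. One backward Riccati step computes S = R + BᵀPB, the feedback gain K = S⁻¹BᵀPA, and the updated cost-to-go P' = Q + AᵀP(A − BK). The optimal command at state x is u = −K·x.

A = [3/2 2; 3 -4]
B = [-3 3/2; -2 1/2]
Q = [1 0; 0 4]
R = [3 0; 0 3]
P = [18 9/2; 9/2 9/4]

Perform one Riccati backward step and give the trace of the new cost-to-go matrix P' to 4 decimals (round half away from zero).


BᵀP = [-63.0000 -18.0000; 29.2500 7.8750]
S = R + BᵀPB = [3 0; 0 3] + [225.0000 -103.5000; -103.5000 47.8125] = [228.0000 -103.5000; -103.5000 50.8125]
BᵀPA = [-148.5000 -54.0000; 67.5000 27.0000]
K = S⁻¹·BᵀPA = [-0.6408 0.0580; 0.0232 0.6495]
A−BK = [-0.4572 1.1997; 1.7068 -4.2088]
AᵀP(A−BK) = [4.5275 -8.2287; -8.2287 21.5954]
P' = Q + AᵀP(A−BK) = [5.5275 -8.2287; -8.2287 25.5954]
tr(P') = 31.1229

31.1229


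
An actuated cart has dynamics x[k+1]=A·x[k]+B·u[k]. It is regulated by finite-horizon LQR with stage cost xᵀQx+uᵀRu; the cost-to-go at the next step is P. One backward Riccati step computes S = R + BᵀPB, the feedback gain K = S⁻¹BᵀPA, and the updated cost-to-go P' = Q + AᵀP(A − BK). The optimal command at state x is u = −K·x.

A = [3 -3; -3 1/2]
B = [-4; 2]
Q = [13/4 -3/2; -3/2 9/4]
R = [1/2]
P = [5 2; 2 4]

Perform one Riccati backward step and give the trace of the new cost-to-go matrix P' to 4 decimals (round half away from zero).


BᵀP = [-16.0000 0.0000]
S = R + BᵀPB = [1/2] + [64.0000] = [64.5000]
BᵀPA = [-48.0000 48.0000]
K = S⁻¹·BᵀPA = [-0.7442 0.7442]
A−BK = [0.0233 -0.0233; -1.5116 -0.9884]
AᵀP(A−BK) = [9.2791 5.7209; 5.7209 4.2791]
P' = Q + AᵀP(A−BK) = [12.5291 4.2209; 4.2209 6.5291]
tr(P') = 19.0581

19.0581


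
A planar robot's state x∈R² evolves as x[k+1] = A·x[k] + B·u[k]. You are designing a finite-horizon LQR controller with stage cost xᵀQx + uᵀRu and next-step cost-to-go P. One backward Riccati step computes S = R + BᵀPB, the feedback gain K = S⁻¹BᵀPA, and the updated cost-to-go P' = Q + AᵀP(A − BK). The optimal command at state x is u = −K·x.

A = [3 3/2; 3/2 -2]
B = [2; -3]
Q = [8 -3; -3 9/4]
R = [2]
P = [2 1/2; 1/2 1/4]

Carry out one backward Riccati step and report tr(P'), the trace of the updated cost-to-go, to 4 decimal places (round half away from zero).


BᵀP = [2.5000 0.2500]
S = R + BᵀPB = [2] + [4.2500] = [6.2500]
BᵀPA = [7.8750 3.2500]
K = S⁻¹·BᵀPA = [1.2600 0.5200]
A−BK = [0.4800 0.4600; 5.2800 -0.4400]
AᵀP(A−BK) = [13.1400 2.2800; 2.2800 0.8100]
P' = Q + AᵀP(A−BK) = [21.1400 -0.7200; -0.7200 3.0600]
tr(P') = 24.2000

24.2000


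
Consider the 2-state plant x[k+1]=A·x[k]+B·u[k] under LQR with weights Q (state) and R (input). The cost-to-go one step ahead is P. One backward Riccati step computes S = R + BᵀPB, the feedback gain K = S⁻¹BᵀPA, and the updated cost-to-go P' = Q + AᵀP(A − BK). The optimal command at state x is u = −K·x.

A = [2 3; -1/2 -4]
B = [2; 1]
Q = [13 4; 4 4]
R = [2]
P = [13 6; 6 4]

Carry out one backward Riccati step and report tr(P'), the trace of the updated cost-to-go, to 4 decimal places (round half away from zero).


BᵀP = [32.0000 16.0000]
S = R + BᵀPB = [2] + [80.0000] = [82.0000]
BᵀPA = [56.0000 32.0000]
K = S⁻¹·BᵀPA = [0.6829 0.3902]
A−BK = [0.6341 2.2195; -1.1829 -4.3902]
AᵀP(A−BK) = [2.7561 7.1463; 7.1463 24.5122]
P' = Q + AᵀP(A−BK) = [15.7561 11.1463; 11.1463 28.5122]
tr(P') = 44.2683

44.2683


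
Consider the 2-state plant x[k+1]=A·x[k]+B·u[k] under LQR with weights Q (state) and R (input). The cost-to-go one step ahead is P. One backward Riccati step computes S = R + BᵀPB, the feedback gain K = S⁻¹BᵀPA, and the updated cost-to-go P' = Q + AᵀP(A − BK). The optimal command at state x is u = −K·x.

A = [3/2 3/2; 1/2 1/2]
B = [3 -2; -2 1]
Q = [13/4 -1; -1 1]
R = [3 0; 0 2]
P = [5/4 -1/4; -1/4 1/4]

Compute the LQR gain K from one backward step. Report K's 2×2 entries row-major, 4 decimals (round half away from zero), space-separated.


BᵀP = [4.2500 -1.2500; -2.7500 0.7500]
S = R + BᵀPB = [3 0; 0 2] + [15.2500 -9.7500; -9.7500 6.2500] = [18.2500 -9.7500; -9.7500 8.2500]
BᵀPA = [5.7500 5.7500; -3.7500 -3.7500]
K = S⁻¹·BᵀPA = [0.1959 0.1959; -0.2230 -0.2230]
A−BK = [0.4662 0.4662; 1.1149 1.1149]
AᵀP(A−BK) = [0.5372 0.5372; 0.5372 0.5372]
P' = Q + AᵀP(A−BK) = [3.7872 -0.4628; -0.4628 1.5372]
tr(P') = 5.3243

0.1959 0.1959 -0.2230 -0.2230


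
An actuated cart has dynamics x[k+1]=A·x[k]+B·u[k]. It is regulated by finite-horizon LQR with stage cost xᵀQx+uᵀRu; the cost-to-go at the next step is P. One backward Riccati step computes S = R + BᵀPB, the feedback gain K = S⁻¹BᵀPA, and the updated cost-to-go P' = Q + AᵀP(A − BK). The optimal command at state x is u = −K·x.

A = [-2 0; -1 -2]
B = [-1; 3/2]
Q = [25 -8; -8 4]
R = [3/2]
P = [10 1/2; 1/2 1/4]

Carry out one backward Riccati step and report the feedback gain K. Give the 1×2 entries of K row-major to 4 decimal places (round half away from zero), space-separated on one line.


BᵀP = [-9.2500 -0.1250]
S = R + BᵀPB = [3/2] + [9.0625] = [10.5625]
BᵀPA = [18.6250 0.2500]
K = S⁻¹·BᵀPA = [1.7633 0.0237]
A−BK = [-0.2367 0.0237; -3.6450 -2.0355]
AᵀP(A−BK) = [9.4083 2.0592; 2.0592 0.9941]
P' = Q + AᵀP(A−BK) = [34.4083 -5.9408; -5.9408 4.9941]
tr(P') = 39.4024

1.7633 0.0237


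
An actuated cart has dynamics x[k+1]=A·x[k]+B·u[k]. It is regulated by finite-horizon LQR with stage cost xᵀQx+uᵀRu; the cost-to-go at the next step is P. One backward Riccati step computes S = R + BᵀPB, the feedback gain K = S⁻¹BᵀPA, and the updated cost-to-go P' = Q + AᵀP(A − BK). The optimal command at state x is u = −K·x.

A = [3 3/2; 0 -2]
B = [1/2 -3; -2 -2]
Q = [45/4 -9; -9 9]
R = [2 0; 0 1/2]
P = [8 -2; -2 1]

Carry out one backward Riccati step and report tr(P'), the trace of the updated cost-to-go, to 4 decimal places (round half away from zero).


BᵀP = [8.0000 -3.0000; -20.0000 4.0000]
S = R + BᵀPB = [2 0; 0 1/2] + [10.0000 -18.0000; -18.0000 52.0000] = [12.0000 -18.0000; -18.0000 52.5000]
BᵀPA = [24.0000 18.0000; -60.0000 -38.0000]
K = S⁻¹·BᵀPA = [0.5882 0.8529; -0.9412 -0.4314]
A−BK = [-0.1176 -0.2206; -0.7059 -1.1569]
AᵀP(A−BK) = [1.4118 1.6471; 1.6471 2.2549]
P' = Q + AᵀP(A−BK) = [12.6618 -7.3529; -7.3529 11.2549]
tr(P') = 23.9167

23.9167


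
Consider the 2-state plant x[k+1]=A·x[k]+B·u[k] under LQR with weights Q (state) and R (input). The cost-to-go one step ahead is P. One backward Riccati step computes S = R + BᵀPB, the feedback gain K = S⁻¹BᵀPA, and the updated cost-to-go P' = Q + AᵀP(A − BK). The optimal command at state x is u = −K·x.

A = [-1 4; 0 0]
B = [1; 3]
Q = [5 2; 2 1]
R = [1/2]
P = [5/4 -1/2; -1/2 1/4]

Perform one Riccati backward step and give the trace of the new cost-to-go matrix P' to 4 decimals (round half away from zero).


BᵀP = [-0.2500 0.2500]
S = R + BᵀPB = [1/2] + [0.5000] = [1.0000]
BᵀPA = [0.2500 -1.0000]
K = S⁻¹·BᵀPA = [0.2500 -1.0000]
A−BK = [-1.2500 5.0000; -0.7500 3.0000]
AᵀP(A−BK) = [1.1875 -4.7500; -4.7500 19.0000]
P' = Q + AᵀP(A−BK) = [6.1875 -2.7500; -2.7500 20.0000]
tr(P') = 26.1875

26.1875


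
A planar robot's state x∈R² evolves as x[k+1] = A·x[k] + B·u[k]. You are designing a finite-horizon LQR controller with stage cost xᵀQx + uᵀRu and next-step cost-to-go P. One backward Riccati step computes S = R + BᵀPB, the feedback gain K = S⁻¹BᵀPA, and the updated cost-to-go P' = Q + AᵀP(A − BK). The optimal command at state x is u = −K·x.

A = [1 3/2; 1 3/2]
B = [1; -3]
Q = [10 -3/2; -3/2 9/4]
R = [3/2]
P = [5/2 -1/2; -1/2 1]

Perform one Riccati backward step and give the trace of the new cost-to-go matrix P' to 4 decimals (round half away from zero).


20.3242

BᵀP = [4.0000 -3.5000]
S = R + BᵀPB = [3/2] + [14.5000] = [16.0000]
BᵀPA = [0.5000 0.7500]
K = S⁻¹·BᵀPA = [0.0313 0.0469]
A−BK = [0.9688 1.4531; 1.0938 1.6406]
AᵀP(A−BK) = [2.4844 3.7266; 3.7266 5.5898]
P' = Q + AᵀP(A−BK) = [12.4844 2.2266; 2.2266 7.8398]
tr(P') = 20.3242


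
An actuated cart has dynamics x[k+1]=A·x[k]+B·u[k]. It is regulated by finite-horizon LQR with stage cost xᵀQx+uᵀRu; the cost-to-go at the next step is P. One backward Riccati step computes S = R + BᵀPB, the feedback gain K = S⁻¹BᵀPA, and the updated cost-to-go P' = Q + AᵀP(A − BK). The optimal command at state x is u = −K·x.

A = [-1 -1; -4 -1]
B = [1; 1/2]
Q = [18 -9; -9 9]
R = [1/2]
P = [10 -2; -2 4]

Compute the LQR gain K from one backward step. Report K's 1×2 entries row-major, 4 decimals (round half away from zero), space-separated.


-0.9474 -0.9474

BᵀP = [9.0000 0.0000]
S = R + BᵀPB = [1/2] + [9.0000] = [9.5000]
BᵀPA = [-9.0000 -9.0000]
K = S⁻¹·BᵀPA = [-0.9474 -0.9474]
A−BK = [-0.0526 -0.0526; -3.5263 -0.5263]
AᵀP(A−BK) = [49.4737 7.4737; 7.4737 1.4737]
P' = Q + AᵀP(A−BK) = [67.4737 -1.5263; -1.5263 10.4737]
tr(P') = 77.9474


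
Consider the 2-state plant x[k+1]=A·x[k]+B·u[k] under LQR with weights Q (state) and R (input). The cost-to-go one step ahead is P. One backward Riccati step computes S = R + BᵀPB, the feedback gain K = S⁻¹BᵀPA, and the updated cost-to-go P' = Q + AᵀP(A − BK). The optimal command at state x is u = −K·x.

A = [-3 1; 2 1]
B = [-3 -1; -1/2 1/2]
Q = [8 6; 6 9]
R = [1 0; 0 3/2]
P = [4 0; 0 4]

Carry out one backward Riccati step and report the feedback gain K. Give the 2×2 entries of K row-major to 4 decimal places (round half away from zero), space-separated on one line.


BᵀP = [-12.0000 -2.0000; -4.0000 2.0000]
S = R + BᵀPB = [1 0; 0 3/2] + [37.0000 11.0000; 11.0000 5.0000] = [38.0000 11.0000; 11.0000 6.5000]
BᵀPA = [32.0000 -14.0000; 16.0000 -2.0000]
K = S⁻¹·BᵀPA = [0.2540 -0.5476; 2.0317 0.6190]
A−BK = [-0.2063 -0.0238; 1.1111 0.4167]
AᵀP(A−BK) = [11.3651 3.6190; 3.6190 1.5714]
P' = Q + AᵀP(A−BK) = [19.3651 9.6190; 9.6190 10.5714]
tr(P') = 29.9365

0.2540 -0.5476 2.0317 0.6190
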